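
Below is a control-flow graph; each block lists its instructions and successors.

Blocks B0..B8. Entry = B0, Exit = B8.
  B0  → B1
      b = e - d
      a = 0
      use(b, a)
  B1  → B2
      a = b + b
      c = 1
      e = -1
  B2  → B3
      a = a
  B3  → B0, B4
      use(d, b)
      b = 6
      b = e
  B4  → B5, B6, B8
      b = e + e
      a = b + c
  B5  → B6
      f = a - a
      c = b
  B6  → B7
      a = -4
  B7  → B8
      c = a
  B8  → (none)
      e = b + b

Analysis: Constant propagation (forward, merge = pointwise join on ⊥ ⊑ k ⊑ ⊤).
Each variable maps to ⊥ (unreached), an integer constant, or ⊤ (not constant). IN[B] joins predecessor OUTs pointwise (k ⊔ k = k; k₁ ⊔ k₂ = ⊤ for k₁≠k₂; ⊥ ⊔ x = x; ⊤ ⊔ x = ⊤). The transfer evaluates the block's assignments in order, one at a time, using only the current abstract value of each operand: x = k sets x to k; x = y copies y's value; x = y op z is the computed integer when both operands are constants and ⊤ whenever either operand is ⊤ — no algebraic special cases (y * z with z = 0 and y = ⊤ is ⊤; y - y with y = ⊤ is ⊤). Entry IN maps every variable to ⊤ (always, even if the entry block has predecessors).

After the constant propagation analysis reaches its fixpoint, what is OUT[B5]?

Answer: {a: -1, b: -2, c: -2, d: ⊤, e: -1, f: 0}

Working:
Fixpoint table:
  B0:  IN=(all ⊤)  OUT={a:0; rest ⊤}
  B1:  IN={a:0; rest ⊤}  OUT={c:1, e:-1; rest ⊤}
  B2:  IN={c:1, e:-1; rest ⊤}  OUT={c:1, e:-1; rest ⊤}
  B3:  IN={c:1, e:-1; rest ⊤}  OUT={b:-1, c:1, e:-1; rest ⊤}
  B4:  IN={b:-1, c:1, e:-1; rest ⊤}  OUT={a:-1, b:-2, c:1, e:-1; rest ⊤}
  B5:  IN={a:-1, b:-2, c:1, e:-1; rest ⊤}  OUT={a:-1, b:-2, c:-2, e:-1, f:0; rest ⊤}
  B6:  IN={a:-1, b:-2, e:-1; rest ⊤}  OUT={a:-4, b:-2, e:-1; rest ⊤}
  B7:  IN={a:-4, b:-2, e:-1; rest ⊤}  OUT={a:-4, b:-2, c:-4, e:-1; rest ⊤}
  B8:  IN={b:-2, e:-1; rest ⊤}  OUT={b:-2, e:-4; rest ⊤}

Merge at B5: IN[B5] = OUT[B4] = {a: -1, b: -2, c: 1, d: ⊤, e: -1, f: ⊤}
Applying B5's transfer function to that IN value gives OUT[B5] (row B5 above).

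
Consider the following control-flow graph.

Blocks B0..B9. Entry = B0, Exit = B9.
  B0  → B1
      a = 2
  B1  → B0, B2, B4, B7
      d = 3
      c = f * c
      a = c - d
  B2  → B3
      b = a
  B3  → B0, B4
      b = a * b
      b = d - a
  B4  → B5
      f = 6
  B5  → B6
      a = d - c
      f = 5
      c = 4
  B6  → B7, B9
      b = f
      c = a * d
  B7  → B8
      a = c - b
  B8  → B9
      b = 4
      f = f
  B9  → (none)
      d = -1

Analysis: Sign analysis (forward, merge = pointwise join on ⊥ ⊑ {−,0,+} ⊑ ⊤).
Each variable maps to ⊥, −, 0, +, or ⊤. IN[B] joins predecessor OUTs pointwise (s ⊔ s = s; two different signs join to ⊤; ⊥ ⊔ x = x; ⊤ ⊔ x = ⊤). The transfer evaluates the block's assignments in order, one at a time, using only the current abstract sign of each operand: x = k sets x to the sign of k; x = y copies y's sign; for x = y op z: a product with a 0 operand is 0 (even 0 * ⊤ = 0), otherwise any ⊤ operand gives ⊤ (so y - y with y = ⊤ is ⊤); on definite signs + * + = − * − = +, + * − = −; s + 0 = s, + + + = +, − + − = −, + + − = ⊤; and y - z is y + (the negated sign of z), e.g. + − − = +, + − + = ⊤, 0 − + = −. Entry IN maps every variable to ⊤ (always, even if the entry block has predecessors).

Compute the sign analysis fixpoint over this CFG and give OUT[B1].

Answer: {a: ⊤, b: ⊤, c: ⊤, d: +, e: ⊤, f: ⊤}

Working:
Fixpoint table:
  B0: | IN=(all ⊤) | OUT={a:+; rest ⊤}
  B1: | IN={a:+; rest ⊤} | OUT={d:+; rest ⊤}
  B2: | IN={d:+; rest ⊤} | OUT={d:+; rest ⊤}
  B3: | IN={d:+; rest ⊤} | OUT={d:+; rest ⊤}
  B4: | IN={d:+; rest ⊤} | OUT={d:+, f:+; rest ⊤}
  B5: | IN={d:+, f:+; rest ⊤} | OUT={c:+, d:+, f:+; rest ⊤}
  B6: | IN={c:+, d:+, f:+; rest ⊤} | OUT={b:+, d:+, f:+; rest ⊤}
  B7: | IN={d:+; rest ⊤} | OUT={d:+; rest ⊤}
  B8: | IN={d:+; rest ⊤} | OUT={b:+, d:+; rest ⊤}
  B9: | IN={b:+, d:+; rest ⊤} | OUT={b:+, d:-; rest ⊤}

Merge at B1: IN[B1] = OUT[B0] = {a: +, b: ⊤, c: ⊤, d: ⊤, e: ⊤, f: ⊤}
Applying B1's transfer function to that IN value gives OUT[B1] (row B1 above).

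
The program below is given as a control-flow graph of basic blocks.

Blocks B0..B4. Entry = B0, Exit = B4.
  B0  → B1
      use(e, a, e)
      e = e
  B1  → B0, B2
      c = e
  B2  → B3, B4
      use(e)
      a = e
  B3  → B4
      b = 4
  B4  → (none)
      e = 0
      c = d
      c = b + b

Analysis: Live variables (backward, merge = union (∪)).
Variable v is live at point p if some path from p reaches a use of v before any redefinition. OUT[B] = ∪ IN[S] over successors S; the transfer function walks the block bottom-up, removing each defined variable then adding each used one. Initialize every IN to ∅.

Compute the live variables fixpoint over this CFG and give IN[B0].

Fixpoint table:
  B0:   IN={a, b, d, e}   OUT={a, b, d, e}
  B1:   IN={a, b, d, e}   OUT={a, b, d, e}
  B2:   IN={b, d, e}   OUT={b, d}
  B3:   IN={d}   OUT={b, d}
  B4:   IN={b, d}   OUT={}

Merge at B0: OUT[B0] = IN[B1] = {a, b, d, e}
Applying B0's transfer function to that OUT value gives IN[B0] (row B0 above).

Answer: {a, b, d, e}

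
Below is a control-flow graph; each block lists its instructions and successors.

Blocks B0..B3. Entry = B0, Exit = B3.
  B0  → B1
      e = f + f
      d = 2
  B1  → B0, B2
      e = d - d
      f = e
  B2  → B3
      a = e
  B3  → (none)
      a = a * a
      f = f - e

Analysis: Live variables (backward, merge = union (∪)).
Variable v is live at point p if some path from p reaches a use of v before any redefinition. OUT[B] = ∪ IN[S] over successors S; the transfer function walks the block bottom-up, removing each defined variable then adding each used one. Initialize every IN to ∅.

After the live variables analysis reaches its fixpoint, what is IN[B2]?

Answer: {e, f}

Derivation:
Per-block solution:
  B0: | IN={f} | OUT={d}
  B1: | IN={d} | OUT={e, f}
  B2: | IN={e, f} | OUT={a, e, f}
  B3: | IN={a, e, f} | OUT={}

Merge at B2: OUT[B2] = IN[B3] = {a, e, f}
Applying B2's transfer function to that OUT value gives IN[B2] (row B2 above).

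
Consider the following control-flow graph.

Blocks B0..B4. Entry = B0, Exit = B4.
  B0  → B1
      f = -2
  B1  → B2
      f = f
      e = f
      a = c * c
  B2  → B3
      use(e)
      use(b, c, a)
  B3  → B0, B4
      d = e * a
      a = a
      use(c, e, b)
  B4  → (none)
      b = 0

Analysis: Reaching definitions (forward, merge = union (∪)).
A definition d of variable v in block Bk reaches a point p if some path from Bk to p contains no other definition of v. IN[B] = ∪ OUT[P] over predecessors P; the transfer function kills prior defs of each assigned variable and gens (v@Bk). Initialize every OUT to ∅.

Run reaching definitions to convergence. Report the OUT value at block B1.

Fixpoint table:
  B0:  IN={a@B3, d@B3, e@B1, f@B1}  OUT={a@B3, d@B3, e@B1, f@B0}
  B1:  IN={a@B3, d@B3, e@B1, f@B0}  OUT={a@B1, d@B3, e@B1, f@B1}
  B2:  IN={a@B1, d@B3, e@B1, f@B1}  OUT={a@B1, d@B3, e@B1, f@B1}
  B3:  IN={a@B1, d@B3, e@B1, f@B1}  OUT={a@B3, d@B3, e@B1, f@B1}
  B4:  IN={a@B3, d@B3, e@B1, f@B1}  OUT={a@B3, b@B4, d@B3, e@B1, f@B1}

Merge at B1: IN[B1] = OUT[B0] = {a@B3, d@B3, e@B1, f@B0}
Applying B1's transfer function to that IN value gives OUT[B1] (row B1 above).

Answer: {a@B1, d@B3, e@B1, f@B1}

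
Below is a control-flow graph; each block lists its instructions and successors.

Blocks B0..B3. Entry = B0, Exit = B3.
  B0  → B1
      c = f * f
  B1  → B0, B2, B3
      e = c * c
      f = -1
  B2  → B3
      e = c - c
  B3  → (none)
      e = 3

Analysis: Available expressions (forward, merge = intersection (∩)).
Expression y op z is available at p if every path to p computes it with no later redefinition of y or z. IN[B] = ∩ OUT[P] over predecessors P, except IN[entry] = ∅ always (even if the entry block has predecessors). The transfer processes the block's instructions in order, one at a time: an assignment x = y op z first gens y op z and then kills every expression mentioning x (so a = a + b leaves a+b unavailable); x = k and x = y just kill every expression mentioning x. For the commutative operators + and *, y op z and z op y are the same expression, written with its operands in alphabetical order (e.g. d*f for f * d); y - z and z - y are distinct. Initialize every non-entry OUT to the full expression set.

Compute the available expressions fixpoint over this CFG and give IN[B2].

Answer: {c*c}

Working:
Converged values:
  B0:   IN={}   OUT={f*f}
  B1:   IN={f*f}   OUT={c*c}
  B2:   IN={c*c}   OUT={c*c, c-c}
  B3:   IN={c*c}   OUT={c*c}

Merge at B2: IN[B2] = OUT[B1] = {c*c}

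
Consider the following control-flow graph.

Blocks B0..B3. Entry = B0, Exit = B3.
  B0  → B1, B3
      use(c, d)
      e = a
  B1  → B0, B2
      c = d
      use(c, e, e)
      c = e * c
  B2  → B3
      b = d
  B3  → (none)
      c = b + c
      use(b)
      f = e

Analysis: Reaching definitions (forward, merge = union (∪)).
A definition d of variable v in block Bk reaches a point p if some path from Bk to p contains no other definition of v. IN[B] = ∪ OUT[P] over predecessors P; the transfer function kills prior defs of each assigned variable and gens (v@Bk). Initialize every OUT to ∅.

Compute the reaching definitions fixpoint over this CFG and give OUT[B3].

Fixpoint table:
  B0:  IN={c@B1, e@B0}  OUT={c@B1, e@B0}
  B1:  IN={c@B1, e@B0}  OUT={c@B1, e@B0}
  B2:  IN={c@B1, e@B0}  OUT={b@B2, c@B1, e@B0}
  B3:  IN={b@B2, c@B1, e@B0}  OUT={b@B2, c@B3, e@B0, f@B3}

Merge at B3: IN[B3] = OUT[B0] ⊔ OUT[B2] = {b@B2, c@B1, e@B0}
Applying B3's transfer function to that IN value gives OUT[B3] (row B3 above).

Answer: {b@B2, c@B3, e@B0, f@B3}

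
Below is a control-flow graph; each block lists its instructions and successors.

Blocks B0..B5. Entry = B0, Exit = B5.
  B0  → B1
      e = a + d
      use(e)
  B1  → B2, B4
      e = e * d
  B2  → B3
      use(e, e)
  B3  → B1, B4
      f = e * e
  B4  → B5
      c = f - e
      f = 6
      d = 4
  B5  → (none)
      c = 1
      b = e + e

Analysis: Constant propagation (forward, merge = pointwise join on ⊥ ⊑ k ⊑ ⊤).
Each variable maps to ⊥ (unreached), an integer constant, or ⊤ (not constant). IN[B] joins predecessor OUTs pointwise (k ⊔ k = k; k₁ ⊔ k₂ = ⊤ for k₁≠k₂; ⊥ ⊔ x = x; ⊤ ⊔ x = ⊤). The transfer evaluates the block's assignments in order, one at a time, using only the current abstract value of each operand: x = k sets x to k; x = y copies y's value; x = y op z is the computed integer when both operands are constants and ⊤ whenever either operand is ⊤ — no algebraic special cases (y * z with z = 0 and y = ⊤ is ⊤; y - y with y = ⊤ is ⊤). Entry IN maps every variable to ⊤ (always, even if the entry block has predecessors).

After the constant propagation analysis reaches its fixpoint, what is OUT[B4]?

Per-block solution:
  B0:   IN=(all ⊤)   OUT=(all ⊤)
  B1:   IN=(all ⊤)   OUT=(all ⊤)
  B2:   IN=(all ⊤)   OUT=(all ⊤)
  B3:   IN=(all ⊤)   OUT=(all ⊤)
  B4:   IN=(all ⊤)   OUT={d:4, f:6; rest ⊤}
  B5:   IN={d:4, f:6; rest ⊤}   OUT={c:1, d:4, f:6; rest ⊤}

Merge at B4: IN[B4] = OUT[B1] ⊔ OUT[B3] = {a: ⊤, b: ⊤, c: ⊤, d: ⊤, e: ⊤, f: ⊤}
Applying B4's transfer function to that IN value gives OUT[B4] (row B4 above).

Answer: {a: ⊤, b: ⊤, c: ⊤, d: 4, e: ⊤, f: 6}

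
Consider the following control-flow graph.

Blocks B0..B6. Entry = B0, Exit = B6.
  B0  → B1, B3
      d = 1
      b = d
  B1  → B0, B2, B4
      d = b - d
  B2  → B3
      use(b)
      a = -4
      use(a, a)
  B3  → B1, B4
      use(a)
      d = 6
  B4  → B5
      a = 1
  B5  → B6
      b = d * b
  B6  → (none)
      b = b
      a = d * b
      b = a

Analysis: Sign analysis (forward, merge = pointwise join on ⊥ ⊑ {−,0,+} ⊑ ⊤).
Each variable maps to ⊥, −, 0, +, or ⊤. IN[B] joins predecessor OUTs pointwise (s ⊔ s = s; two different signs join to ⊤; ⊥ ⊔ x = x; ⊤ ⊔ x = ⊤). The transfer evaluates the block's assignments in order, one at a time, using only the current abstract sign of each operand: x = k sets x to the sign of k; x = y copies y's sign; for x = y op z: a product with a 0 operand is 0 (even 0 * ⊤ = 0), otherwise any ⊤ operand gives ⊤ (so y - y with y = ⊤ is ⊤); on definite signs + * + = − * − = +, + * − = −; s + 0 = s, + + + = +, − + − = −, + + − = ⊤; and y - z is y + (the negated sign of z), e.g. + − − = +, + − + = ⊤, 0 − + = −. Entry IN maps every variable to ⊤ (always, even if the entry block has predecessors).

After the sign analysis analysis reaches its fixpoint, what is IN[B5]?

Per-block solution:
  B0:  IN=(all ⊤)  OUT={b:+, d:+; rest ⊤}
  B1:  IN={b:+, d:+; rest ⊤}  OUT={b:+; rest ⊤}
  B2:  IN={b:+; rest ⊤}  OUT={a:-, b:+; rest ⊤}
  B3:  IN={b:+; rest ⊤}  OUT={b:+, d:+; rest ⊤}
  B4:  IN={b:+; rest ⊤}  OUT={a:+, b:+; rest ⊤}
  B5:  IN={a:+, b:+; rest ⊤}  OUT={a:+; rest ⊤}
  B6:  IN={a:+; rest ⊤}  OUT=(all ⊤)

Merge at B5: IN[B5] = OUT[B4] = {a: +, b: +, c: ⊤, d: ⊤, e: ⊤, f: ⊤}

Answer: {a: +, b: +, c: ⊤, d: ⊤, e: ⊤, f: ⊤}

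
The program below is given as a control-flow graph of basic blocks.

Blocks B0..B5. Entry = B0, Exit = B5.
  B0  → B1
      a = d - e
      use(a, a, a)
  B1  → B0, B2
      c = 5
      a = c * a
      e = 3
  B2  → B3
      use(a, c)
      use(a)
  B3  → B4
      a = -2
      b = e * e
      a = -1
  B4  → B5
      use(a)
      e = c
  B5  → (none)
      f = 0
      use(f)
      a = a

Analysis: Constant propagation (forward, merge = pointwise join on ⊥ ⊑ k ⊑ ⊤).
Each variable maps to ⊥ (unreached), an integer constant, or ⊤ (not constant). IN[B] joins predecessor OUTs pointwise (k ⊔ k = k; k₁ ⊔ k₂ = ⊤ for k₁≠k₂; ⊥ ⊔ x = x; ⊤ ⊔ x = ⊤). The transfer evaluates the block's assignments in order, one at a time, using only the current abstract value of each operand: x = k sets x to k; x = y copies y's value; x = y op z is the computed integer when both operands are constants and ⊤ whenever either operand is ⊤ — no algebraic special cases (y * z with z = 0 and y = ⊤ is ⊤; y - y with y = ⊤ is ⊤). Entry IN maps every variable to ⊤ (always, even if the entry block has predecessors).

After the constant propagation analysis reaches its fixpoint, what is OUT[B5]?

Answer: {a: -1, b: 9, c: 5, d: ⊤, e: 5, f: 0}

Working:
Fixpoint table:
  B0: | IN=(all ⊤) | OUT=(all ⊤)
  B1: | IN=(all ⊤) | OUT={c:5, e:3; rest ⊤}
  B2: | IN={c:5, e:3; rest ⊤} | OUT={c:5, e:3; rest ⊤}
  B3: | IN={c:5, e:3; rest ⊤} | OUT={a:-1, b:9, c:5, e:3; rest ⊤}
  B4: | IN={a:-1, b:9, c:5, e:3; rest ⊤} | OUT={a:-1, b:9, c:5, e:5; rest ⊤}
  B5: | IN={a:-1, b:9, c:5, e:5; rest ⊤} | OUT={a:-1, b:9, c:5, e:5, f:0; rest ⊤}

Merge at B5: IN[B5] = OUT[B4] = {a: -1, b: 9, c: 5, d: ⊤, e: 5, f: ⊤}
Applying B5's transfer function to that IN value gives OUT[B5] (row B5 above).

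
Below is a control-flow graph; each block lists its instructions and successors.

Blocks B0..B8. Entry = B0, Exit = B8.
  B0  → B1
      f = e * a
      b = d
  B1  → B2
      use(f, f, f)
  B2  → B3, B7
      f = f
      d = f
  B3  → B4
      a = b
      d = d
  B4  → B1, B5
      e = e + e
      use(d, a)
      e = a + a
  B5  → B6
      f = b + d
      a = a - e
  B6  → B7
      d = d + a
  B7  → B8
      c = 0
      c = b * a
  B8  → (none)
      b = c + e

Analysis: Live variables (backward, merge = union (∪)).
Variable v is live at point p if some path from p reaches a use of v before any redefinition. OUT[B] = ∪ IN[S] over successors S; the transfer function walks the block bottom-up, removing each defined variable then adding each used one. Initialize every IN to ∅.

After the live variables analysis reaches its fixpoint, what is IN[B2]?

Per-block solution:
  B0:  IN={a, d, e}  OUT={a, b, e, f}
  B1:  IN={a, b, e, f}  OUT={a, b, e, f}
  B2:  IN={a, b, e, f}  OUT={a, b, d, e, f}
  B3:  IN={b, d, e, f}  OUT={a, b, d, e, f}
  B4:  IN={a, b, d, e, f}  OUT={a, b, d, e, f}
  B5:  IN={a, b, d, e}  OUT={a, b, d, e}
  B6:  IN={a, b, d, e}  OUT={a, b, e}
  B7:  IN={a, b, e}  OUT={c, e}
  B8:  IN={c, e}  OUT={}

Merge at B2: OUT[B2] = IN[B3] ⊔ IN[B7] = {a, b, d, e, f}
Applying B2's transfer function to that OUT value gives IN[B2] (row B2 above).

Answer: {a, b, e, f}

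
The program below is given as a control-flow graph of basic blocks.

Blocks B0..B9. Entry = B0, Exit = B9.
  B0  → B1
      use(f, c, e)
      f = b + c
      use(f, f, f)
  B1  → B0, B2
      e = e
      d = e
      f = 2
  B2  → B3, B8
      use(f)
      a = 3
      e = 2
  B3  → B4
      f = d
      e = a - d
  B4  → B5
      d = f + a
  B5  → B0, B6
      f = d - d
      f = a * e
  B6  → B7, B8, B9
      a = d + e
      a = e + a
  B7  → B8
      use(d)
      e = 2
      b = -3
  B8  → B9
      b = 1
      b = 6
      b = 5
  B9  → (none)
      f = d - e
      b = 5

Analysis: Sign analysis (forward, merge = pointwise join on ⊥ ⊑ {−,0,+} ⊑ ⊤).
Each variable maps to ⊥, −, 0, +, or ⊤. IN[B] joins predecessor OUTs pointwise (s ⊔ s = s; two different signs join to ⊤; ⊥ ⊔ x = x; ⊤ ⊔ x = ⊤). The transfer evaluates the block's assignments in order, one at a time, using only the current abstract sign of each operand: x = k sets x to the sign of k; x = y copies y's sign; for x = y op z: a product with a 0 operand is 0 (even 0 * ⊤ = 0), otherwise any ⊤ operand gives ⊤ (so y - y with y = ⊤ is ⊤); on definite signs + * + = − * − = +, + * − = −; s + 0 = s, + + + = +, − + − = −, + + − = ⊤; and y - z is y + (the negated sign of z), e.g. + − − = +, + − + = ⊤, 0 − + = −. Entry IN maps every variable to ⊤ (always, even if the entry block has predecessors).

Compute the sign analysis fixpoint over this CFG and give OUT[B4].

Fixpoint table:
  B0: | IN=(all ⊤) | OUT=(all ⊤)
  B1: | IN=(all ⊤) | OUT={f:+; rest ⊤}
  B2: | IN={f:+; rest ⊤} | OUT={a:+, e:+, f:+; rest ⊤}
  B3: | IN={a:+, e:+, f:+; rest ⊤} | OUT={a:+; rest ⊤}
  B4: | IN={a:+; rest ⊤} | OUT={a:+; rest ⊤}
  B5: | IN={a:+; rest ⊤} | OUT={a:+; rest ⊤}
  B6: | IN={a:+; rest ⊤} | OUT=(all ⊤)
  B7: | IN=(all ⊤) | OUT={b:-, e:+; rest ⊤}
  B8: | IN=(all ⊤) | OUT={b:+; rest ⊤}
  B9: | IN=(all ⊤) | OUT={b:+; rest ⊤}

Merge at B4: IN[B4] = OUT[B3] = {a: +, b: ⊤, c: ⊤, d: ⊤, e: ⊤, f: ⊤}
Applying B4's transfer function to that IN value gives OUT[B4] (row B4 above).

Answer: {a: +, b: ⊤, c: ⊤, d: ⊤, e: ⊤, f: ⊤}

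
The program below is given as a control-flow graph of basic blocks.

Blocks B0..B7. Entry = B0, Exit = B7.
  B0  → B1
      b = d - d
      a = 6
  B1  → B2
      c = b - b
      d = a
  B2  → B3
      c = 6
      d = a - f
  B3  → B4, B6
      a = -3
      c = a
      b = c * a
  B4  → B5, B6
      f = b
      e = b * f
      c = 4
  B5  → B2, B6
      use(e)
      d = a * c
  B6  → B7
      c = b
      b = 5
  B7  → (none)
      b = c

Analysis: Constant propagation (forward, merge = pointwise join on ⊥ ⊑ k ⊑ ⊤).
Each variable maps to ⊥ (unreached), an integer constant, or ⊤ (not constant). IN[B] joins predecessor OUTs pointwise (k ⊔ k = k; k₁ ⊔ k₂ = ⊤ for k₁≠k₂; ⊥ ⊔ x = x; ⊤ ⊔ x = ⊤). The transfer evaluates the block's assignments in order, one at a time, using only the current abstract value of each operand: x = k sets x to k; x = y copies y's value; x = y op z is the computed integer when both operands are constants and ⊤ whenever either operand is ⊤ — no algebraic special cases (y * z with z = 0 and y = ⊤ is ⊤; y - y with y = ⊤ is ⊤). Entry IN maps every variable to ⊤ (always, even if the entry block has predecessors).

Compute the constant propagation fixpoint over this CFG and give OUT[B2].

Per-block solution:
  B0:   IN=(all ⊤)   OUT={a:6; rest ⊤}
  B1:   IN={a:6; rest ⊤}   OUT={a:6, d:6; rest ⊤}
  B2:   IN=(all ⊤)   OUT={c:6; rest ⊤}
  B3:   IN={c:6; rest ⊤}   OUT={a:-3, b:9, c:-3; rest ⊤}
  B4:   IN={a:-3, b:9, c:-3; rest ⊤}   OUT={a:-3, b:9, c:4, e:81, f:9; rest ⊤}
  B5:   IN={a:-3, b:9, c:4, e:81, f:9; rest ⊤}   OUT={a:-3, b:9, c:4, d:-12, e:81, f:9; rest ⊤}
  B6:   IN={a:-3, b:9; rest ⊤}   OUT={a:-3, b:5, c:9; rest ⊤}
  B7:   IN={a:-3, b:5, c:9; rest ⊤}   OUT={a:-3, b:9, c:9; rest ⊤}

Merge at B2: IN[B2] = OUT[B1] ⊔ OUT[B5] = {a: ⊤, b: ⊤, c: ⊤, d: ⊤, e: ⊤, f: ⊤}
Applying B2's transfer function to that IN value gives OUT[B2] (row B2 above).

Answer: {a: ⊤, b: ⊤, c: 6, d: ⊤, e: ⊤, f: ⊤}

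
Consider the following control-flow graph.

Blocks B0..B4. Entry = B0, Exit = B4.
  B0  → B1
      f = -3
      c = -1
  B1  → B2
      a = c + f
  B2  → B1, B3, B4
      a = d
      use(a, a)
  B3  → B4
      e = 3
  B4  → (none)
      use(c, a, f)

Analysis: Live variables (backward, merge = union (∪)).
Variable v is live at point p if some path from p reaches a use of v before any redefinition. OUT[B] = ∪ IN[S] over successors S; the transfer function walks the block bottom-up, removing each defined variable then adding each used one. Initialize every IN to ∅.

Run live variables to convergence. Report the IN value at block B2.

Converged values:
  B0: | IN={d} | OUT={c, d, f}
  B1: | IN={c, d, f} | OUT={c, d, f}
  B2: | IN={c, d, f} | OUT={a, c, d, f}
  B3: | IN={a, c, f} | OUT={a, c, f}
  B4: | IN={a, c, f} | OUT={}

Merge at B2: OUT[B2] = IN[B1] ⊔ IN[B3] ⊔ IN[B4] = {a, c, d, f}
Applying B2's transfer function to that OUT value gives IN[B2] (row B2 above).

Answer: {c, d, f}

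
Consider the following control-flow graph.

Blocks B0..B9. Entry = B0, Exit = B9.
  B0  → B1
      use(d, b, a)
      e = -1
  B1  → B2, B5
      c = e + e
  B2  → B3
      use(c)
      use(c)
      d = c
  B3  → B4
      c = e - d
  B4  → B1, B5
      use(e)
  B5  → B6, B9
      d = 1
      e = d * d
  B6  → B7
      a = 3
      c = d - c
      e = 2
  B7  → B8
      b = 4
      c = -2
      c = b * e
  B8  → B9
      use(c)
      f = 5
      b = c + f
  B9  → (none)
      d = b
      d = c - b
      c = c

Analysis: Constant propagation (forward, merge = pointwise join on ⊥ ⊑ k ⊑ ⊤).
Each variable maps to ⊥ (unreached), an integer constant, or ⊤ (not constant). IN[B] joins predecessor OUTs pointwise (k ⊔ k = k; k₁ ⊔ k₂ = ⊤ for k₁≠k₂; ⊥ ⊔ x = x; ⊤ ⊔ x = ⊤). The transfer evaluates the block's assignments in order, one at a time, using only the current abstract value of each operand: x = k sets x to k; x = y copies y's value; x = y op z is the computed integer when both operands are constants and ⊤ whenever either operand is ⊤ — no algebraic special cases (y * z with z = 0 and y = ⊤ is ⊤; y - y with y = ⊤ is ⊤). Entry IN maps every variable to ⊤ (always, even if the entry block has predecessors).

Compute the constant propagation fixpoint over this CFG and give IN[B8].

Converged values:
  B0:  IN=(all ⊤)  OUT={e:-1; rest ⊤}
  B1:  IN={e:-1; rest ⊤}  OUT={c:-2, e:-1; rest ⊤}
  B2:  IN={c:-2, e:-1; rest ⊤}  OUT={c:-2, d:-2, e:-1; rest ⊤}
  B3:  IN={c:-2, d:-2, e:-1; rest ⊤}  OUT={c:1, d:-2, e:-1; rest ⊤}
  B4:  IN={c:1, d:-2, e:-1; rest ⊤}  OUT={c:1, d:-2, e:-1; rest ⊤}
  B5:  IN={e:-1; rest ⊤}  OUT={d:1, e:1; rest ⊤}
  B6:  IN={d:1, e:1; rest ⊤}  OUT={a:3, d:1, e:2; rest ⊤}
  B7:  IN={a:3, d:1, e:2; rest ⊤}  OUT={a:3, b:4, c:8, d:1, e:2; rest ⊤}
  B8:  IN={a:3, b:4, c:8, d:1, e:2; rest ⊤}  OUT={a:3, b:13, c:8, d:1, e:2, f:5; rest ⊤}
  B9:  IN={d:1; rest ⊤}  OUT=(all ⊤)

Merge at B8: IN[B8] = OUT[B7] = {a: 3, b: 4, c: 8, d: 1, e: 2, f: ⊤}

Answer: {a: 3, b: 4, c: 8, d: 1, e: 2, f: ⊤}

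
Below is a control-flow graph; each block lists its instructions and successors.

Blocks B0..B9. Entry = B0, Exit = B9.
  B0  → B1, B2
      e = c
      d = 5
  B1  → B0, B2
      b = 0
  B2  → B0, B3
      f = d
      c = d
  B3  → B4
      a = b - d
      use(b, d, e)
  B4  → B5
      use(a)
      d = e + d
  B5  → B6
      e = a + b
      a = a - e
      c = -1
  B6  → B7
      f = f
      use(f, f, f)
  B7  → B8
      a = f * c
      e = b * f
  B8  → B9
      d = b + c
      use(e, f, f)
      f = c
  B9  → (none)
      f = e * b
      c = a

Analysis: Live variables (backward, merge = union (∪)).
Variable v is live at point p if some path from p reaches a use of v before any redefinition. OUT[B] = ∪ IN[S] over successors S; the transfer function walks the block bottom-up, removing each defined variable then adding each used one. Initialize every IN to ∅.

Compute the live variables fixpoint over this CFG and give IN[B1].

Per-block solution:
  B0: | IN={b, c} | OUT={b, c, d, e}
  B1: | IN={c, d, e} | OUT={b, c, d, e}
  B2: | IN={b, d, e} | OUT={b, c, d, e, f}
  B3: | IN={b, d, e, f} | OUT={a, b, d, e, f}
  B4: | IN={a, b, d, e, f} | OUT={a, b, f}
  B5: | IN={a, b, f} | OUT={b, c, f}
  B6: | IN={b, c, f} | OUT={b, c, f}
  B7: | IN={b, c, f} | OUT={a, b, c, e, f}
  B8: | IN={a, b, c, e, f} | OUT={a, b, e}
  B9: | IN={a, b, e} | OUT={}

Merge at B1: OUT[B1] = IN[B0] ⊔ IN[B2] = {b, c, d, e}
Applying B1's transfer function to that OUT value gives IN[B1] (row B1 above).

Answer: {c, d, e}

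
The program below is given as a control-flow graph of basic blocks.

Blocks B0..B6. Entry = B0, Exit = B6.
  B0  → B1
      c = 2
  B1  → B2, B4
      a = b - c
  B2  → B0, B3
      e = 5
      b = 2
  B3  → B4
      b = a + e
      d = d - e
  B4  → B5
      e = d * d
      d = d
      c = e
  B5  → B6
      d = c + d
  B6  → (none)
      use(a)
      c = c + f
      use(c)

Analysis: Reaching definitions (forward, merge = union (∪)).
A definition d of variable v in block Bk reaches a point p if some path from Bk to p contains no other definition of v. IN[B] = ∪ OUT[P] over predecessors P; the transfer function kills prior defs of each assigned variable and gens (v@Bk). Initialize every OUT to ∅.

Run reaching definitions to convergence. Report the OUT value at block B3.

Answer: {a@B1, b@B3, c@B0, d@B3, e@B2}

Derivation:
Per-block solution:
  B0:  IN={a@B1, b@B2, c@B0, e@B2}  OUT={a@B1, b@B2, c@B0, e@B2}
  B1:  IN={a@B1, b@B2, c@B0, e@B2}  OUT={a@B1, b@B2, c@B0, e@B2}
  B2:  IN={a@B1, b@B2, c@B0, e@B2}  OUT={a@B1, b@B2, c@B0, e@B2}
  B3:  IN={a@B1, b@B2, c@B0, e@B2}  OUT={a@B1, b@B3, c@B0, d@B3, e@B2}
  B4:  IN={a@B1, b@B2, b@B3, c@B0, d@B3, e@B2}  OUT={a@B1, b@B2, b@B3, c@B4, d@B4, e@B4}
  B5:  IN={a@B1, b@B2, b@B3, c@B4, d@B4, e@B4}  OUT={a@B1, b@B2, b@B3, c@B4, d@B5, e@B4}
  B6:  IN={a@B1, b@B2, b@B3, c@B4, d@B5, e@B4}  OUT={a@B1, b@B2, b@B3, c@B6, d@B5, e@B4}

Merge at B3: IN[B3] = OUT[B2] = {a@B1, b@B2, c@B0, e@B2}
Applying B3's transfer function to that IN value gives OUT[B3] (row B3 above).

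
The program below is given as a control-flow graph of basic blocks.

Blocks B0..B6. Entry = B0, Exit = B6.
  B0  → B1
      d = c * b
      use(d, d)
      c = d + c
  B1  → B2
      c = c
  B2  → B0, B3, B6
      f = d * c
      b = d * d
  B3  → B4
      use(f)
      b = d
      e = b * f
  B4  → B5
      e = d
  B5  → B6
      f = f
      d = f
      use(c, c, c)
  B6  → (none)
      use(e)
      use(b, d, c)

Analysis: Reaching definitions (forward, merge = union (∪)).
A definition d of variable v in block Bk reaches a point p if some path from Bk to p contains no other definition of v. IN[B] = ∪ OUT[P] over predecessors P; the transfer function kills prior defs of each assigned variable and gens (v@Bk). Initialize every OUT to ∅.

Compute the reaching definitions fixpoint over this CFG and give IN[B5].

Answer: {b@B3, c@B1, d@B0, e@B4, f@B2}

Trace:
Fixpoint table:
  B0: | IN={b@B2, c@B1, d@B0, f@B2} | OUT={b@B2, c@B0, d@B0, f@B2}
  B1: | IN={b@B2, c@B0, d@B0, f@B2} | OUT={b@B2, c@B1, d@B0, f@B2}
  B2: | IN={b@B2, c@B1, d@B0, f@B2} | OUT={b@B2, c@B1, d@B0, f@B2}
  B3: | IN={b@B2, c@B1, d@B0, f@B2} | OUT={b@B3, c@B1, d@B0, e@B3, f@B2}
  B4: | IN={b@B3, c@B1, d@B0, e@B3, f@B2} | OUT={b@B3, c@B1, d@B0, e@B4, f@B2}
  B5: | IN={b@B3, c@B1, d@B0, e@B4, f@B2} | OUT={b@B3, c@B1, d@B5, e@B4, f@B5}
  B6: | IN={b@B2, b@B3, c@B1, d@B0, d@B5, e@B4, f@B2, f@B5} | OUT={b@B2, b@B3, c@B1, d@B0, d@B5, e@B4, f@B2, f@B5}

Merge at B5: IN[B5] = OUT[B4] = {b@B3, c@B1, d@B0, e@B4, f@B2}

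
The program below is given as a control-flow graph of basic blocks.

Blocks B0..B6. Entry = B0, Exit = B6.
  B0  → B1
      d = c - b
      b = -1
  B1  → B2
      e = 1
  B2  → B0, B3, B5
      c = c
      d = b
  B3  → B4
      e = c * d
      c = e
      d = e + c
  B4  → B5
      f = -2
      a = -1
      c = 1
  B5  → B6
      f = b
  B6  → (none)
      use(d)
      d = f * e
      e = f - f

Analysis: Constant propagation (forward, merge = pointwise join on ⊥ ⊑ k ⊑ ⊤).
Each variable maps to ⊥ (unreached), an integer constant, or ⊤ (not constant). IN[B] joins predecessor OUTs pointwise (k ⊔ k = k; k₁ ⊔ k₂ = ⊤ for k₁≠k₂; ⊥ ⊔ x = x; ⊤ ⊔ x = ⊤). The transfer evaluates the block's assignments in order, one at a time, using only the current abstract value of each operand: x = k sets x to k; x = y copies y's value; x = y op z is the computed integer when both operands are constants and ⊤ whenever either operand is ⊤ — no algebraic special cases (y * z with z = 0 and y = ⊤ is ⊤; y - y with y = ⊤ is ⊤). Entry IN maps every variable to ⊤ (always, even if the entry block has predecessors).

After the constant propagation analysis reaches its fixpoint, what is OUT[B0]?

Per-block solution:
  B0:   IN=(all ⊤)   OUT={b:-1; rest ⊤}
  B1:   IN={b:-1; rest ⊤}   OUT={b:-1, e:1; rest ⊤}
  B2:   IN={b:-1, e:1; rest ⊤}   OUT={b:-1, d:-1, e:1; rest ⊤}
  B3:   IN={b:-1, d:-1, e:1; rest ⊤}   OUT={b:-1; rest ⊤}
  B4:   IN={b:-1; rest ⊤}   OUT={a:-1, b:-1, c:1, f:-2; rest ⊤}
  B5:   IN={b:-1; rest ⊤}   OUT={b:-1, f:-1; rest ⊤}
  B6:   IN={b:-1, f:-1; rest ⊤}   OUT={b:-1, e:0, f:-1; rest ⊤}

Merge at B0 (entry node, so the boundary value (all ⊤) is joined with the incoming edge(s)): IN[B0] = (all ⊤) ⊔ OUT[B2] = {a: ⊤, b: ⊤, c: ⊤, d: ⊤, e: ⊤, f: ⊤}
Applying B0's transfer function to that IN value gives OUT[B0] (row B0 above).

Answer: {a: ⊤, b: -1, c: ⊤, d: ⊤, e: ⊤, f: ⊤}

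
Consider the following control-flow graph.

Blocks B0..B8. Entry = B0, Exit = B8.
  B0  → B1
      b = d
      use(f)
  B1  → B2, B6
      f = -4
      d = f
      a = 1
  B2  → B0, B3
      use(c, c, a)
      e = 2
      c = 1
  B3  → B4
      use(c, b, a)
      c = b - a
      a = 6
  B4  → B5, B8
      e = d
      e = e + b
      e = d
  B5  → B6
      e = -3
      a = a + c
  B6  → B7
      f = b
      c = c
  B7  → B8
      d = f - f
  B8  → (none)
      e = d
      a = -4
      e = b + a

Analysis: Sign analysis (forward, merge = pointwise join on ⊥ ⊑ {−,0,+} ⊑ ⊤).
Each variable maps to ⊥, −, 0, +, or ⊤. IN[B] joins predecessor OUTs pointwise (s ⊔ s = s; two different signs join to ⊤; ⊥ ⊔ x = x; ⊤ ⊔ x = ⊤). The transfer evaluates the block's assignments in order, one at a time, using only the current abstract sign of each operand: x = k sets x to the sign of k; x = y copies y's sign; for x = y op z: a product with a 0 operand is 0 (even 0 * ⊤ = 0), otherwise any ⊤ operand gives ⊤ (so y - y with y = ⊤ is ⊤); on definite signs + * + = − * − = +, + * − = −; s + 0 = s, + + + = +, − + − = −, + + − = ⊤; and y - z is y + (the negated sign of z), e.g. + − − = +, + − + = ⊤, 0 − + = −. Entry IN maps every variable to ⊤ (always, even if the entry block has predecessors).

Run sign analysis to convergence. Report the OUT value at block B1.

Answer: {a: +, b: ⊤, c: ⊤, d: -, e: ⊤, f: -}

Trace:
Fixpoint table:
  B0:  IN=(all ⊤)  OUT=(all ⊤)
  B1:  IN=(all ⊤)  OUT={a:+, d:-, f:-; rest ⊤}
  B2:  IN={a:+, d:-, f:-; rest ⊤}  OUT={a:+, c:+, d:-, e:+, f:-; rest ⊤}
  B3:  IN={a:+, c:+, d:-, e:+, f:-; rest ⊤}  OUT={a:+, d:-, e:+, f:-; rest ⊤}
  B4:  IN={a:+, d:-, e:+, f:-; rest ⊤}  OUT={a:+, d:-, e:-, f:-; rest ⊤}
  B5:  IN={a:+, d:-, e:-, f:-; rest ⊤}  OUT={d:-, e:-, f:-; rest ⊤}
  B6:  IN={d:-, f:-; rest ⊤}  OUT={d:-; rest ⊤}
  B7:  IN={d:-; rest ⊤}  OUT=(all ⊤)
  B8:  IN=(all ⊤)  OUT={a:-; rest ⊤}

Merge at B1: IN[B1] = OUT[B0] = {a: ⊤, b: ⊤, c: ⊤, d: ⊤, e: ⊤, f: ⊤}
Applying B1's transfer function to that IN value gives OUT[B1] (row B1 above).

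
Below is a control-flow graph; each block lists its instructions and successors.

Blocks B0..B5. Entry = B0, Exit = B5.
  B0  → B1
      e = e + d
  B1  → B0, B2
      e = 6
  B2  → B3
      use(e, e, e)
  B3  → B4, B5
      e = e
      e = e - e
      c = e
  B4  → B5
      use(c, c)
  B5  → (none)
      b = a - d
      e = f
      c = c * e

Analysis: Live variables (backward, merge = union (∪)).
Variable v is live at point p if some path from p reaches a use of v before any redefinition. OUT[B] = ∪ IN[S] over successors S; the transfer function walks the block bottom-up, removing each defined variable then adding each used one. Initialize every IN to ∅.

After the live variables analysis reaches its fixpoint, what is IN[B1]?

Answer: {a, d, f}

Trace:
Converged values:
  B0:   IN={a, d, e, f}   OUT={a, d, f}
  B1:   IN={a, d, f}   OUT={a, d, e, f}
  B2:   IN={a, d, e, f}   OUT={a, d, e, f}
  B3:   IN={a, d, e, f}   OUT={a, c, d, f}
  B4:   IN={a, c, d, f}   OUT={a, c, d, f}
  B5:   IN={a, c, d, f}   OUT={}

Merge at B1: OUT[B1] = IN[B0] ⊔ IN[B2] = {a, d, e, f}
Applying B1's transfer function to that OUT value gives IN[B1] (row B1 above).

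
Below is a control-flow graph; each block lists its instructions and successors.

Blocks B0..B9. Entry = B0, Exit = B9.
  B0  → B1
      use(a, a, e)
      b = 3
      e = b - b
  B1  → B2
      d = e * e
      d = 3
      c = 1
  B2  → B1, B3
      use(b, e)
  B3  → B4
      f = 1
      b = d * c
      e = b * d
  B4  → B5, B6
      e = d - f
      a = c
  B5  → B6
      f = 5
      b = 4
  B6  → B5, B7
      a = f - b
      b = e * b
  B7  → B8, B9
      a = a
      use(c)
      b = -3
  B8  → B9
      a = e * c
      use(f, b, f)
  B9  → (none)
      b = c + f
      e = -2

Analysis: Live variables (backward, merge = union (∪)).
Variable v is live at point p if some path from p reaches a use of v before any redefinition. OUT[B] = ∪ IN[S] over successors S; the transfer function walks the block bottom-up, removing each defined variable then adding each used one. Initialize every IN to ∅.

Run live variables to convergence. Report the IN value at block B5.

Per-block solution:
  B0:  IN={a, e}  OUT={b, e}
  B1:  IN={b, e}  OUT={b, c, d, e}
  B2:  IN={b, c, d, e}  OUT={b, c, d, e}
  B3:  IN={c, d}  OUT={b, c, d, f}
  B4:  IN={b, c, d, f}  OUT={b, c, e, f}
  B5:  IN={c, e}  OUT={b, c, e, f}
  B6:  IN={b, c, e, f}  OUT={a, c, e, f}
  B7:  IN={a, c, e, f}  OUT={b, c, e, f}
  B8:  IN={b, c, e, f}  OUT={c, f}
  B9:  IN={c, f}  OUT={}

Merge at B5: OUT[B5] = IN[B6] = {b, c, e, f}
Applying B5's transfer function to that OUT value gives IN[B5] (row B5 above).

Answer: {c, e}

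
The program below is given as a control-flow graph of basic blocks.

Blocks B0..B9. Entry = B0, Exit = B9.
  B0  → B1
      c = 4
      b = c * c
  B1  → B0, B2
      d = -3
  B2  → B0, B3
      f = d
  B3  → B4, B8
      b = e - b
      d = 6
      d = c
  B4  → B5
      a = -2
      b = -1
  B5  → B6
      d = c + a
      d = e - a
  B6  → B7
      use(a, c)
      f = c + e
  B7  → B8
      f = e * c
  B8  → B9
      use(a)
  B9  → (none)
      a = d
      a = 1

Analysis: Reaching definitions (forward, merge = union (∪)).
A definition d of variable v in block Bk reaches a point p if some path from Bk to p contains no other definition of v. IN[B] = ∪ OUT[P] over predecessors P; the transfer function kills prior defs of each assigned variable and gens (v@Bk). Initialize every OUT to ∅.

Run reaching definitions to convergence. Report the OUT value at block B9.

Answer: {a@B9, b@B3, b@B4, c@B0, d@B3, d@B5, f@B2, f@B7}

Derivation:
Per-block solution:
  B0:  IN={b@B0, c@B0, d@B1, f@B2}  OUT={b@B0, c@B0, d@B1, f@B2}
  B1:  IN={b@B0, c@B0, d@B1, f@B2}  OUT={b@B0, c@B0, d@B1, f@B2}
  B2:  IN={b@B0, c@B0, d@B1, f@B2}  OUT={b@B0, c@B0, d@B1, f@B2}
  B3:  IN={b@B0, c@B0, d@B1, f@B2}  OUT={b@B3, c@B0, d@B3, f@B2}
  B4:  IN={b@B3, c@B0, d@B3, f@B2}  OUT={a@B4, b@B4, c@B0, d@B3, f@B2}
  B5:  IN={a@B4, b@B4, c@B0, d@B3, f@B2}  OUT={a@B4, b@B4, c@B0, d@B5, f@B2}
  B6:  IN={a@B4, b@B4, c@B0, d@B5, f@B2}  OUT={a@B4, b@B4, c@B0, d@B5, f@B6}
  B7:  IN={a@B4, b@B4, c@B0, d@B5, f@B6}  OUT={a@B4, b@B4, c@B0, d@B5, f@B7}
  B8:  IN={a@B4, b@B3, b@B4, c@B0, d@B3, d@B5, f@B2, f@B7}  OUT={a@B4, b@B3, b@B4, c@B0, d@B3, d@B5, f@B2, f@B7}
  B9:  IN={a@B4, b@B3, b@B4, c@B0, d@B3, d@B5, f@B2, f@B7}  OUT={a@B9, b@B3, b@B4, c@B0, d@B3, d@B5, f@B2, f@B7}

Merge at B9: IN[B9] = OUT[B8] = {a@B4, b@B3, b@B4, c@B0, d@B3, d@B5, f@B2, f@B7}
Applying B9's transfer function to that IN value gives OUT[B9] (row B9 above).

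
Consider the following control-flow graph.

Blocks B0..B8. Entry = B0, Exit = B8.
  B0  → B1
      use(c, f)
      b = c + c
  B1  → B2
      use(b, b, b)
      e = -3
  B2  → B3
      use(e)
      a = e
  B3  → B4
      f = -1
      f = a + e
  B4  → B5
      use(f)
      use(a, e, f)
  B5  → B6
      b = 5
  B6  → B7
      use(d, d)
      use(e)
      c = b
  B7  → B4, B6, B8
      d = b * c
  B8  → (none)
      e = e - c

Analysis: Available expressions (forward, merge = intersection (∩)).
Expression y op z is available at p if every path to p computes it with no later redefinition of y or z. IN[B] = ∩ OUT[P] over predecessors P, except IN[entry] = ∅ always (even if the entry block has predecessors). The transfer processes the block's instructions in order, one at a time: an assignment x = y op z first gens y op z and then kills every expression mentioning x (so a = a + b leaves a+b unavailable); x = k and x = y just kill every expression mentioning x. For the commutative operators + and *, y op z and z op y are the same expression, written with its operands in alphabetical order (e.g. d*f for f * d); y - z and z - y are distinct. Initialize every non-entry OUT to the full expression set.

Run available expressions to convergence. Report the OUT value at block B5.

Answer: {a+e}

Working:
Fixpoint table:
  B0: | IN={} | OUT={c+c}
  B1: | IN={c+c} | OUT={c+c}
  B2: | IN={c+c} | OUT={c+c}
  B3: | IN={c+c} | OUT={a+e, c+c}
  B4: | IN={a+e} | OUT={a+e}
  B5: | IN={a+e} | OUT={a+e}
  B6: | IN={a+e} | OUT={a+e}
  B7: | IN={a+e} | OUT={a+e, b*c}
  B8: | IN={a+e, b*c} | OUT={b*c}

Merge at B5: IN[B5] = OUT[B4] = {a+e}
Applying B5's transfer function to that IN value gives OUT[B5] (row B5 above).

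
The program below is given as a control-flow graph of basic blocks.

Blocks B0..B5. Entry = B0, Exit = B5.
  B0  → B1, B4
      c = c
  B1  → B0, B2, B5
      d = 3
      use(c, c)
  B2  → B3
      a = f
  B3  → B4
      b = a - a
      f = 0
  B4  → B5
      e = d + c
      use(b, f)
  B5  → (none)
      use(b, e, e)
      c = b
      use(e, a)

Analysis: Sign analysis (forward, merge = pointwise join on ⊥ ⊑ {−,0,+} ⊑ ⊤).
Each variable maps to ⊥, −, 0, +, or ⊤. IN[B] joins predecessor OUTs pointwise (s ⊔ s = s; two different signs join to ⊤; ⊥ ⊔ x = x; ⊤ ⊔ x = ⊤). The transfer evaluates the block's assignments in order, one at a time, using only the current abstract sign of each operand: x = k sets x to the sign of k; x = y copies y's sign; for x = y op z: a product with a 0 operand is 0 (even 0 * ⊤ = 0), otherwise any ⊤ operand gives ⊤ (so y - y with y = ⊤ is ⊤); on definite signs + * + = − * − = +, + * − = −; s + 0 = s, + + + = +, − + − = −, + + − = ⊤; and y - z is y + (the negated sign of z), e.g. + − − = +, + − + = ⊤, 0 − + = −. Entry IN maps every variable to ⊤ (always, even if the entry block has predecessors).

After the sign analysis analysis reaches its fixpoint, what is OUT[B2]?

Answer: {a: ⊤, b: ⊤, c: ⊤, d: +, e: ⊤, f: ⊤}

Derivation:
Converged values:
  B0: | IN=(all ⊤) | OUT=(all ⊤)
  B1: | IN=(all ⊤) | OUT={d:+; rest ⊤}
  B2: | IN={d:+; rest ⊤} | OUT={d:+; rest ⊤}
  B3: | IN={d:+; rest ⊤} | OUT={d:+, f:0; rest ⊤}
  B4: | IN=(all ⊤) | OUT=(all ⊤)
  B5: | IN=(all ⊤) | OUT=(all ⊤)

Merge at B2: IN[B2] = OUT[B1] = {a: ⊤, b: ⊤, c: ⊤, d: +, e: ⊤, f: ⊤}
Applying B2's transfer function to that IN value gives OUT[B2] (row B2 above).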